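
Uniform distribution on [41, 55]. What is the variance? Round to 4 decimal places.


Var = (b-a)^2 / 12
(b-a)^2 = (55 - 41)^2 = 196
Var = 196/12 ≈ 16.333333

16.3333


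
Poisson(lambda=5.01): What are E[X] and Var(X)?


E[X] = Var(X) = lambda = 5.01

5.01, 5.01


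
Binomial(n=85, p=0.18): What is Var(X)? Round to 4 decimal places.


Var = n*p*(1-p) = 85 * 0.18 * 0.82 = 12.546

12.5460


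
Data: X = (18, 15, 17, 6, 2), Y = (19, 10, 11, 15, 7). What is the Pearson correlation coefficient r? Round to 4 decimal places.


r = sum((xi-xbar)(yi-ybar)) / sqrt(sum((xi-xbar)^2) * sum((yi-ybar)^2))
n = 5, xbar = 58/5 = 11.6, ybar = 62/5 = 12.4
Sxy = sum((xi-xbar)(yi-ybar)) = 63.8
Sxx = sum((xi-xbar)^2) = 205.2
Syy = sum((yi-ybar)^2) = 87.2
sqrt(Sxx*Syy) ≈ 133.766363
r = Sxy / sqrt(Sxx*Syy) = 63.8 / 133.766363 ≈ 0.476951

0.4770


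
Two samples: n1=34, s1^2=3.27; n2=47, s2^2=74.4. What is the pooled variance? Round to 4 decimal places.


sp^2 = ((n1-1)*s1^2 + (n2-1)*s2^2)/(n1+n2-2)
(n1-1)*s1^2 = 33 * 3.27 = 107.91
(n2-1)*s2^2 = 46 * 74.4 = 3422.4
numerator = 107.91 + 3422.4 = 3530.31
n1+n2-2 = 79
sp^2 = 3530.31 / 79 = 353031/7900 ≈ 44.687468

44.6875


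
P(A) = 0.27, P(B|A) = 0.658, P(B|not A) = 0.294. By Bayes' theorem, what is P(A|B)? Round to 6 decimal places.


P(A|B) = P(B|A)*P(A) / P(B), P(B) = P(B|A)*P(A) + P(B|not A)*P(not A)
P(B|A)*P(A) = 0.658 * 0.27 = 0.17766
P(B|not A)*P(not A) = 0.294 * 0.73 = 0.21462
P(B) = 0.17766 + 0.21462 = 0.39228
P(A|B) = 0.17766 / 0.39228 = 423/934 ≈ 0.45289079

0.452891


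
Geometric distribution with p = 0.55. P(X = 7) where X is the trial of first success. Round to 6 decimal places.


P = (1-p)^(k-1) * p
(1-p)^(k-1) = 0.45^6 ≈ 0.008303766
P = 0.008303766 * 0.55 ≈ 0.004567071

0.004567


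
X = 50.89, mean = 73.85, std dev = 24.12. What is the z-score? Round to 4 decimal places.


z = (X - mu) / sigma
X - mu = 50.89 - 73.85 = -22.96
z = -22.96 / 24.12 = -574/603 ≈ -0.951907

-0.9519


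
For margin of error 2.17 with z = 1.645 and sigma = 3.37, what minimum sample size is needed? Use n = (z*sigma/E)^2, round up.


z*sigma/E = 1.645 * 3.37 / 2.17 = 15839/6200 ≈ 2.554677
(z*sigma/E)^2 ≈ 6.526377
round up: n = 7

7


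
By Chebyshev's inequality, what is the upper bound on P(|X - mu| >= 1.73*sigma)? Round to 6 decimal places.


P <= 1/k^2
k^2 = 1.73^2 = 2.9929
1/k^2 = 1 / 2.9929 ≈ 0.33412409

0.334124


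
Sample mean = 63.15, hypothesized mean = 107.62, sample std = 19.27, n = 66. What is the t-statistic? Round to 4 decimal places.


t = (xbar - mu0) / (s/sqrt(n))
xbar - mu0 = 63.15 - 107.62 = -44.47
sqrt(66) ≈ 8.12403840
s/sqrt(n) = 19.27 / 8.12403840 ≈ 2.37197303
t = -44.47 / 2.37197303 ≈ -18.748105

-18.7481


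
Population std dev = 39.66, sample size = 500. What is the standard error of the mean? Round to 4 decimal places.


SE = sigma / sqrt(n)
sqrt(500) ≈ 22.360680
SE = 39.66 / 22.360680 ≈ 1.773649

1.7736


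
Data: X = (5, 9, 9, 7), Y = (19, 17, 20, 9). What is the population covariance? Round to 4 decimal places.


Cov = (1/n)*sum((xi-xbar)(yi-ybar))
n = 4, xbar = 30/4 = 7.5, ybar = 65/4 = 16.25
sum((xi-xbar)(yi-ybar)) = 3.5
Cov = 3.5 / 4 = 0.875

0.8750


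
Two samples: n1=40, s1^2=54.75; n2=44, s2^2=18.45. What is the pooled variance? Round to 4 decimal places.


sp^2 = ((n1-1)*s1^2 + (n2-1)*s2^2)/(n1+n2-2)
(n1-1)*s1^2 = 39 * 54.75 = 2135.25
(n2-1)*s2^2 = 43 * 18.45 = 793.35
numerator = 2135.25 + 793.35 = 2928.6
n1+n2-2 = 82
sp^2 = 2928.6 / 82 = 14643/410 ≈ 35.714634

35.7146


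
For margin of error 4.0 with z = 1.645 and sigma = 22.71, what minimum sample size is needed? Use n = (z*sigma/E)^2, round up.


z*sigma/E = 1.645 * 22.71 / 4.0 ≈ 9.339488
(z*sigma/E)^2 ≈ 87.226027
round up: n = 88

88


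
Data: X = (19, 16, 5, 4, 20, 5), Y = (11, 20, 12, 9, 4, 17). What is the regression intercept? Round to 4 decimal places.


a = ybar - b*xbar, where b = sum((xi-xbar)(yi-ybar)) / sum((xi-xbar)^2)
n = 6, xbar = 69/6 = 11.5, ybar = 73/6 ≈ 12.166667
Sxy = sum((xi-xbar)(yi-ybar)) = -49.5
Sxx = sum((xi-xbar)^2) = 289.5
b = Sxy / Sxx = -33/193 ≈ -0.170984
a = 12.166667 - (-0.170984) * 11.5 = 8183/579 ≈ 14.132988

14.1330


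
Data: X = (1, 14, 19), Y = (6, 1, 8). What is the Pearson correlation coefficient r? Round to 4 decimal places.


r = sum((xi-xbar)(yi-ybar)) / sqrt(sum((xi-xbar)^2) * sum((yi-ybar)^2))
n = 3, xbar = 34/3 ≈ 11.333333, ybar = 15/3 = 5
Sxy = sum((xi-xbar)(yi-ybar)) = 2
Sxx = sum((xi-xbar)^2) = 518/3 ≈ 172.666667
Syy = sum((yi-ybar)^2) = 26
sqrt(Sxx*Syy) ≈ 67.002488
r = Sxy / sqrt(Sxx*Syy) = 2 / 67.002488 ≈ 0.029850

0.0298


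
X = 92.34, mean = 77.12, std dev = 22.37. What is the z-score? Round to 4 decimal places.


z = (X - mu) / sigma
X - mu = 92.34 - 77.12 = 15.22
z = 15.22 / 22.37 = 1522/2237 ≈ 0.680376

0.6804


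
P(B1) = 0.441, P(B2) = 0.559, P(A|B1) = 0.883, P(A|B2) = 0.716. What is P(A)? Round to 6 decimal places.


P(A) = P(A|B1)*P(B1) + P(A|B2)*P(B2)
P(A|B1)*P(B1) = 0.883 * 0.441 = 0.389403
P(A|B2)*P(B2) = 0.716 * 0.559 = 0.400244
P(A) = 0.389403 + 0.400244 = 0.789647

0.789647


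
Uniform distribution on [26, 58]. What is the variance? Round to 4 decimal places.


Var = (b-a)^2 / 12
(b-a)^2 = (58 - 26)^2 = 1024
Var = 1024/12 ≈ 85.333333

85.3333


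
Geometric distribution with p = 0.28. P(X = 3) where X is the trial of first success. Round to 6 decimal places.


P = (1-p)^(k-1) * p
(1-p)^(k-1) = 0.72^2 = 0.5184
P = 0.5184 * 0.28 = 0.145152

0.145152


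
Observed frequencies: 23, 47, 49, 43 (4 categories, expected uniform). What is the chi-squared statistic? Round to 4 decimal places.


chi2 = sum((O-E)^2/E), E = total/4
total = 162, E = 162/4 = 40.5
(23 - 40.5)^2 / 40.5 = 306.25 / 40.5 = 1225/162 ≈ 7.561728
(47 - 40.5)^2 / 40.5 = 42.25 / 40.5 = 169/162 ≈ 1.043210
(49 - 40.5)^2 / 40.5 = 72.25 / 40.5 = 289/162 ≈ 1.783951
(43 - 40.5)^2 / 40.5 = 6.25 / 40.5 = 25/162 ≈ 0.154321
chi2 = 854/81 ≈ 10.543210

10.5432


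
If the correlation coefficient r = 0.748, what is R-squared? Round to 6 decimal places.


R^2 = r^2 = (0.748)^2 = 0.559504

0.559504


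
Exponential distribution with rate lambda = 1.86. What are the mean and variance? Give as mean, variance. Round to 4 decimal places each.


mean = 1/lam, var = 1/lam^2
mean = 1 / 1.86 = 50/93 ≈ 0.537634
lam^2 = 1.86^2 = 3.4596
var = 1 / 3.4596 = 2500/8649 ≈ 0.289051

0.5376, 0.2891


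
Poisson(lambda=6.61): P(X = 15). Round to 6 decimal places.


P = e^(-lam) * lam^k / k!
e^(-6.61) ≈ 0.001346832
lam^k = 6.61^15 ≈ 2009194091215.945340
k! = 15! = 1307674368000
P = 0.001346832 * 2009194091215.945340 / 1307674368000 ≈ 0.002069

0.002069


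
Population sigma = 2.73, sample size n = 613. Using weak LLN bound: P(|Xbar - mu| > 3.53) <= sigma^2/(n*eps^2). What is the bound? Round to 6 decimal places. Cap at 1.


bound = min(1, sigma^2/(n*eps^2))
sigma^2 = 2.73^2 = 7.4529
n*eps^2 = 613 * 3.53^2 = 613 * 12.4609 = 7638.5317
sigma^2/(n*eps^2) = 7.4529 / 7638.5317 ≈ 0.00097570

0.000976


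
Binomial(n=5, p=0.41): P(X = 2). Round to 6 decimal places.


P = C(n,k) * p^k * (1-p)^(n-k)
C(5,2) = 10
p^k = 0.41^2 = 0.1681
(1-p)^(n-k) = 0.59^3 = 0.205379
P = 10 * 0.1681 * 0.205379 ≈ 0.345242

0.345242


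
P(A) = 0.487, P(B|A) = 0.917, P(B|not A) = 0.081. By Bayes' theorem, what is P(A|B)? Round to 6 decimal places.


P(A|B) = P(B|A)*P(A) / P(B), P(B) = P(B|A)*P(A) + P(B|not A)*P(not A)
P(B|A)*P(A) = 0.917 * 0.487 = 0.446579
P(B|not A)*P(not A) = 0.081 * 0.513 = 0.041553
P(B) = 0.446579 + 0.041553 = 0.488132
P(A|B) = 0.446579 / 0.488132 ≈ 0.91487344

0.914873


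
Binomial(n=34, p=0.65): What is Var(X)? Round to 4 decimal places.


Var = n*p*(1-p) = 34 * 0.65 * 0.35 = 7.735

7.7350


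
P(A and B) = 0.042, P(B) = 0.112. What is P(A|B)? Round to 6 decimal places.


P(A|B) = P(A and B) / P(B) = 0.042 / 0.112 = 0.375

0.375000


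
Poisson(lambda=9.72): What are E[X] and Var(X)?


E[X] = Var(X) = lambda = 9.72

9.72, 9.72


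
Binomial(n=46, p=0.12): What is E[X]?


E[X] = n*p = 46 * 0.12 = 5.52

5.52


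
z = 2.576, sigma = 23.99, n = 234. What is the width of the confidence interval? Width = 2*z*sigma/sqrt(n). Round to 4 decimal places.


width = 2*z*sigma/sqrt(n)
2*z*sigma = 2 * 2.576 * 23.99 = 123.59648
sqrt(234) ≈ 15.297059
width = 123.59648 / 15.297059 ≈ 8.079755

8.0798


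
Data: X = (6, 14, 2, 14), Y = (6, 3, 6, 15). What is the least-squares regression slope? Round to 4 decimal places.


b = sum((xi-xbar)(yi-ybar)) / sum((xi-xbar)^2)
n = 4, xbar = 36/4 = 9, ybar = 30/4 = 7.5
Sxy = sum((xi-xbar)(yi-ybar)) = 30
Sxx = sum((xi-xbar)^2) = 108
b = Sxy / Sxx = 5/18 ≈ 0.277778

0.2778


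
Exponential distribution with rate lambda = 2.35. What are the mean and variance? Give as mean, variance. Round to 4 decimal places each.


mean = 1/lam, var = 1/lam^2
mean = 1 / 2.35 = 20/47 ≈ 0.425532
lam^2 = 2.35^2 = 5.5225
var = 1 / 5.5225 = 400/2209 ≈ 0.181077

0.4255, 0.1811


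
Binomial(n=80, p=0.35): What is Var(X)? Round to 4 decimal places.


Var = n*p*(1-p) = 80 * 0.35 * 0.65 = 18.2

18.2000


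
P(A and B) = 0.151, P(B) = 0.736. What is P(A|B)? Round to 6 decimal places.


P(A|B) = P(A and B) / P(B) = 0.151 / 0.736 = 151/736 ≈ 0.20516304

0.205163


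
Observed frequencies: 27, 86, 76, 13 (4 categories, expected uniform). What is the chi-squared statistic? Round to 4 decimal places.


chi2 = sum((O-E)^2/E), E = total/4
total = 202, E = 202/4 = 50.5
(27 - 50.5)^2 / 50.5 = 552.25 / 50.5 = 2209/202 ≈ 10.935644
(86 - 50.5)^2 / 50.5 = 1260.25 / 50.5 = 5041/202 ≈ 24.955446
(76 - 50.5)^2 / 50.5 = 650.25 / 50.5 = 2601/202 ≈ 12.876238
(13 - 50.5)^2 / 50.5 = 1406.25 / 50.5 = 5625/202 ≈ 27.846535
chi2 = 7738/101 ≈ 76.613861

76.6139


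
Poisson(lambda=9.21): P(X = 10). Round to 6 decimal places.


P = e^(-lam) * lam^k / k!
e^(-9.21) ≈ 0.0001000340
lam^k = 9.21^10 ≈ 4391332297.748818
k! = 10! = 3628800
P = 0.0001000340 * 4391332297.748818 / 3628800 ≈ 0.121055

0.121055


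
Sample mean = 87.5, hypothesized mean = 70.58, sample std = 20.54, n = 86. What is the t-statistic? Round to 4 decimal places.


t = (xbar - mu0) / (s/sqrt(n))
xbar - mu0 = 87.5 - 70.58 = 16.92
sqrt(86) ≈ 9.27361850
s/sqrt(n) = 20.54 / 9.27361850 ≈ 2.21488516
t = 16.92 / 2.21488516 ≈ 7.639222

7.6392


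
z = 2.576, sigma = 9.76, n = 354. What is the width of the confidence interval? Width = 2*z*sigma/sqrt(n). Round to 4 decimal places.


width = 2*z*sigma/sqrt(n)
2*z*sigma = 2 * 2.576 * 9.76 = 50.28352
sqrt(354) ≈ 18.814888
width = 50.28352 / 18.814888 ≈ 2.672539

2.6725


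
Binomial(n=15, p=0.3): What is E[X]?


E[X] = n*p = 15 * 0.3 = 4.5

4.5


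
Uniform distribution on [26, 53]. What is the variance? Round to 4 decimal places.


Var = (b-a)^2 / 12
(b-a)^2 = (53 - 26)^2 = 729
Var = 729/12 = 60.75

60.7500


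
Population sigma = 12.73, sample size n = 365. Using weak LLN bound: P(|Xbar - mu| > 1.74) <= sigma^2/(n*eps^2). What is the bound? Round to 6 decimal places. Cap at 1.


bound = min(1, sigma^2/(n*eps^2))
sigma^2 = 12.73^2 = 162.0529
n*eps^2 = 365 * 1.74^2 = 365 * 3.0276 = 1105.074
sigma^2/(n*eps^2) = 162.0529 / 1105.074 ≈ 0.14664439

0.146644


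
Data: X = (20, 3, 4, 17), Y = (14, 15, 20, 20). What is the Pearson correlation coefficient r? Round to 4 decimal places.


r = sum((xi-xbar)(yi-ybar)) / sqrt(sum((xi-xbar)^2) * sum((yi-ybar)^2))
n = 4, xbar = 44/4 = 11, ybar = 69/4 = 17.25
Sxy = sum((xi-xbar)(yi-ybar)) = -14
Sxx = sum((xi-xbar)^2) = 230
Syy = sum((yi-ybar)^2) = 30.75
sqrt(Sxx*Syy) ≈ 84.098157
r = Sxy / sqrt(Sxx*Syy) = -14 / 84.098157 ≈ -0.166472

-0.1665


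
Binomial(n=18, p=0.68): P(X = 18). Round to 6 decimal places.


P = C(n,k) * p^k * (1-p)^(n-k)
C(18,18) = 1
p^k = 0.68^18 ≈ 0.0009664078
(1-p)^(n-k) = 0.32^0 = 1
P = 1 * 0.0009664078 * 1 ≈ 0.000966

0.000966


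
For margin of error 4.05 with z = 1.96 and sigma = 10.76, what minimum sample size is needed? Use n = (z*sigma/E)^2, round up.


z*sigma/E = 1.96 * 10.76 / 4.05 ≈ 5.207309
(z*sigma/E)^2 ≈ 27.116063
round up: n = 28

28


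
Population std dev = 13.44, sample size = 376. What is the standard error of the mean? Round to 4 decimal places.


SE = sigma / sqrt(n)
sqrt(376) ≈ 19.390719
SE = 13.44 / 19.390719 ≈ 0.693115

0.6931


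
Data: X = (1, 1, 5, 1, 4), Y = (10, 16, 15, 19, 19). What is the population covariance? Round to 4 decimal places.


Cov = (1/n)*sum((xi-xbar)(yi-ybar))
n = 5, xbar = 12/5 = 2.4, ybar = 79/5 = 15.8
sum((xi-xbar)(yi-ybar)) = 6.4
Cov = 6.4 / 5 = 1.28

1.2800


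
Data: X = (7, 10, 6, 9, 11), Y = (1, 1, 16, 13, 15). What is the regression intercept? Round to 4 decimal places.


a = ybar - b*xbar, where b = sum((xi-xbar)(yi-ybar)) / sum((xi-xbar)^2)
n = 5, xbar = 43/5 = 8.6, ybar = 46/5 = 9.2
Sxy = sum((xi-xbar)(yi-ybar)) = -0.6
Sxx = sum((xi-xbar)^2) = 17.2
b = Sxy / Sxx = -3/86 ≈ -0.034884
a = 9.2 - (-0.034884) * 8.6 = 9.5

9.5000


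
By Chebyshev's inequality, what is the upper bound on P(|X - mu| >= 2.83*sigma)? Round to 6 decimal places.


P <= 1/k^2
k^2 = 2.83^2 = 8.0089
1/k^2 = 1 / 8.0089 ≈ 0.12486109

0.124861


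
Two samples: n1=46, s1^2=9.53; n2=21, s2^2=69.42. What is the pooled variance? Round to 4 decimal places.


sp^2 = ((n1-1)*s1^2 + (n2-1)*s2^2)/(n1+n2-2)
(n1-1)*s1^2 = 45 * 9.53 = 428.85
(n2-1)*s2^2 = 20 * 69.42 = 1388.4
numerator = 428.85 + 1388.4 = 1817.25
n1+n2-2 = 65
sp^2 = 1817.25 / 65 = 7269/260 ≈ 27.957692

27.9577


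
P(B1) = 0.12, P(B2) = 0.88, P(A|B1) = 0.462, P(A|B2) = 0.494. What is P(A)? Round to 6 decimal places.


P(A) = P(A|B1)*P(B1) + P(A|B2)*P(B2)
P(A|B1)*P(B1) = 0.462 * 0.12 = 0.05544
P(A|B2)*P(B2) = 0.494 * 0.88 = 0.43472
P(A) = 0.05544 + 0.43472 = 0.49016

0.490160


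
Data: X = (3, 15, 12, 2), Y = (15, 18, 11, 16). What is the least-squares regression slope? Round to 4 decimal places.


b = sum((xi-xbar)(yi-ybar)) / sum((xi-xbar)^2)
n = 4, xbar = 32/4 = 8, ybar = 60/4 = 15
Sxy = sum((xi-xbar)(yi-ybar)) = -1
Sxx = sum((xi-xbar)^2) = 126
b = Sxy / Sxx = -1/126 ≈ -0.007937

-0.0079


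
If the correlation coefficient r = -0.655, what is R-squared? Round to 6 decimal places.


R^2 = r^2 = (-0.655)^2 = 0.429025

0.429025


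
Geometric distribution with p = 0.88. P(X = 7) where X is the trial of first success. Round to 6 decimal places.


P = (1-p)^(k-1) * p
(1-p)^(k-1) = 0.12^6 = 0.000002985984
P = 0.000002985984 * 0.88 ≈ 0.000002627666

0.000003


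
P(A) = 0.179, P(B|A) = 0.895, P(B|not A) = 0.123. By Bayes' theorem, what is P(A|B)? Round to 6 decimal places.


P(A|B) = P(B|A)*P(A) / P(B), P(B) = P(B|A)*P(A) + P(B|not A)*P(not A)
P(B|A)*P(A) = 0.895 * 0.179 = 0.160205
P(B|not A)*P(not A) = 0.123 * 0.821 = 0.100983
P(B) = 0.160205 + 0.100983 = 0.261188
P(A|B) = 0.160205 / 0.261188 ≈ 0.61337045

0.613370


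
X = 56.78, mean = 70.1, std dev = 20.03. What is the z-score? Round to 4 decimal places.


z = (X - mu) / sigma
X - mu = 56.78 - 70.1 = -13.32
z = -13.32 / 20.03 = -1332/2003 ≈ -0.665002

-0.6650


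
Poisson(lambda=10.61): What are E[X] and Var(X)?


E[X] = Var(X) = lambda = 10.61

10.61, 10.61


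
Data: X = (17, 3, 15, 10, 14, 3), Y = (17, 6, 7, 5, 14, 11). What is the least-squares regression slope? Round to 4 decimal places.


b = sum((xi-xbar)(yi-ybar)) / sum((xi-xbar)^2)
n = 6, xbar = 62/6 = 31/3 ≈ 10.333333, ybar = 60/6 = 10
Sxy = sum((xi-xbar)(yi-ybar)) = 71
Sxx = sum((xi-xbar)^2) = 562/3 ≈ 187.333333
b = Sxy / Sxx = 213/562 ≈ 0.379004

0.3790


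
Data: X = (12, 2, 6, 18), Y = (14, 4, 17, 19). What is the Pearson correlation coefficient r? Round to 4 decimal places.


r = sum((xi-xbar)(yi-ybar)) / sqrt(sum((xi-xbar)^2) * sum((yi-ybar)^2))
n = 4, xbar = 38/4 = 9.5, ybar = 54/4 = 13.5
Sxy = sum((xi-xbar)(yi-ybar)) = 107
Sxx = sum((xi-xbar)^2) = 147
Syy = sum((yi-ybar)^2) = 133
sqrt(Sxx*Syy) ≈ 139.824890
r = Sxy / sqrt(Sxx*Syy) = 107 / 139.824890 ≈ 0.765243

0.7652


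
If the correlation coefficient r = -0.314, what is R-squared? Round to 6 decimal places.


R^2 = r^2 = (-0.314)^2 = 0.098596

0.098596


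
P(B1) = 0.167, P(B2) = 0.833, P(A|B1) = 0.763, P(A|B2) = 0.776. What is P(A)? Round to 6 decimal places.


P(A) = P(A|B1)*P(B1) + P(A|B2)*P(B2)
P(A|B1)*P(B1) = 0.763 * 0.167 = 0.127421
P(A|B2)*P(B2) = 0.776 * 0.833 = 0.646408
P(A) = 0.127421 + 0.646408 = 0.773829

0.773829


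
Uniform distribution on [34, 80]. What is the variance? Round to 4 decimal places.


Var = (b-a)^2 / 12
(b-a)^2 = (80 - 34)^2 = 2116
Var = 2116/12 ≈ 176.333333

176.3333


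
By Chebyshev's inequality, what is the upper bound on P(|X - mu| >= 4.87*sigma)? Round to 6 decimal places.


P <= 1/k^2
k^2 = 4.87^2 = 23.7169
1/k^2 = 1 / 23.7169 ≈ 0.04216403

0.042164


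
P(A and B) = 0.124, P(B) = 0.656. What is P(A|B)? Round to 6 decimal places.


P(A|B) = P(A and B) / P(B) = 0.124 / 0.656 = 31/164 ≈ 0.18902439

0.189024


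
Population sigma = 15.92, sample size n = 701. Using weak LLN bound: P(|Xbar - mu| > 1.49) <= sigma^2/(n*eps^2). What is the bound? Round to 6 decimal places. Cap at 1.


bound = min(1, sigma^2/(n*eps^2))
sigma^2 = 15.92^2 = 253.4464
n*eps^2 = 701 * 1.49^2 = 701 * 2.2201 = 1556.2901
sigma^2/(n*eps^2) = 253.4464 / 1556.2901 ≈ 0.16285293

0.162853


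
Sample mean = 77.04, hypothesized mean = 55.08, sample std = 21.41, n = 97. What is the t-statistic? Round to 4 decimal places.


t = (xbar - mu0) / (s/sqrt(n))
xbar - mu0 = 77.04 - 55.08 = 21.96
sqrt(97) ≈ 9.84885780
s/sqrt(n) = 21.41 / 9.84885780 ≈ 2.17385614
t = 21.96 / 2.17385614 ≈ 10.101864

10.1019


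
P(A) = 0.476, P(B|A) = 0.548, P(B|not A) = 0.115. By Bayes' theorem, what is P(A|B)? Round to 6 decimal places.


P(A|B) = P(B|A)*P(A) / P(B), P(B) = P(B|A)*P(A) + P(B|not A)*P(not A)
P(B|A)*P(A) = 0.548 * 0.476 = 0.260848
P(B|not A)*P(not A) = 0.115 * 0.524 = 0.06026
P(B) = 0.260848 + 0.06026 = 0.321108
P(A|B) = 0.260848 / 0.321108 ≈ 0.81233728

0.812337


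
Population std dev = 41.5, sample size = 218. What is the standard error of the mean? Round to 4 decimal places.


SE = sigma / sqrt(n)
sqrt(218) ≈ 14.764823
SE = 41.5 / 14.764823 ≈ 2.810735

2.8107


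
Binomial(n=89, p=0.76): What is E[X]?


E[X] = n*p = 89 * 0.76 = 67.64

67.64


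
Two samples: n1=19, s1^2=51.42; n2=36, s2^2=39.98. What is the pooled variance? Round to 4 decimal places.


sp^2 = ((n1-1)*s1^2 + (n2-1)*s2^2)/(n1+n2-2)
(n1-1)*s1^2 = 18 * 51.42 = 925.56
(n2-1)*s2^2 = 35 * 39.98 = 1399.3
numerator = 925.56 + 1399.3 = 2324.86
n1+n2-2 = 53
sp^2 = 2324.86 / 53 = 116243/2650 ≈ 43.865283

43.8653


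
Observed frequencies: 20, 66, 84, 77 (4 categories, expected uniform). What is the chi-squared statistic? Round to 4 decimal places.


chi2 = sum((O-E)^2/E), E = total/4
total = 247, E = 247/4 = 61.75
(20 - 61.75)^2 / 61.75 = 1743.0625 / 61.75 = 27889/988 ≈ 28.227733
(66 - 61.75)^2 / 61.75 = 18.0625 / 61.75 = 289/988 ≈ 0.292510
(84 - 61.75)^2 / 61.75 = 495.0625 / 61.75 = 7921/988 ≈ 8.017206
(77 - 61.75)^2 / 61.75 = 232.5625 / 61.75 = 3721/988 ≈ 3.766194
chi2 = 9955/247 ≈ 40.303644

40.3036


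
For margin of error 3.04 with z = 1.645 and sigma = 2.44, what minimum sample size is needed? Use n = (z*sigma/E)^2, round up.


z*sigma/E = 1.645 * 2.44 / 3.04 ≈ 1.320329
(z*sigma/E)^2 ≈ 1.743269
round up: n = 2

2


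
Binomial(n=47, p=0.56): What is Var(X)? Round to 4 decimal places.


Var = n*p*(1-p) = 47 * 0.56 * 0.44 = 11.5808

11.5808


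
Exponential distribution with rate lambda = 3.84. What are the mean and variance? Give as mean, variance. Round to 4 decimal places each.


mean = 1/lam, var = 1/lam^2
mean = 1 / 3.84 = 25/96 ≈ 0.260417
lam^2 = 3.84^2 = 14.7456
var = 1 / 14.7456 = 625/9216 ≈ 0.067817

0.2604, 0.0678


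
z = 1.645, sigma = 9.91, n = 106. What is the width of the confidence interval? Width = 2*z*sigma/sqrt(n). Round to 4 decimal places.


width = 2*z*sigma/sqrt(n)
2*z*sigma = 2 * 1.645 * 9.91 = 32.6039
sqrt(106) ≈ 10.295630
width = 32.6039 / 10.295630 ≈ 3.166771

3.1668


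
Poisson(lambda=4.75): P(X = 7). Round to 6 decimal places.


P = e^(-lam) * lam^k / k!
e^(-4.75) ≈ 0.008651695
lam^k = 4.75^7 ≈ 54557.601257
k! = 7! = 5040
P = 0.008651695 * 54557.601257 / 5040 ≈ 0.093654

0.093654


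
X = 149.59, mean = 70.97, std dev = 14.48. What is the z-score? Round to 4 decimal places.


z = (X - mu) / sigma
X - mu = 149.59 - 70.97 = 78.62
z = 78.62 / 14.48 = 3931/724 ≈ 5.429558

5.4296


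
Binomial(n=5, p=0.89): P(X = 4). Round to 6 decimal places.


P = C(n,k) * p^k * (1-p)^(n-k)
C(5,4) = 5
p^k = 0.89^4 ≈ 0.6274224
(1-p)^(n-k) = 0.11^1 = 0.11
P = 5 * 0.6274224 * 0.11 ≈ 0.345082

0.345082


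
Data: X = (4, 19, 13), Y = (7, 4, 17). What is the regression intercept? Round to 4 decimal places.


a = ybar - b*xbar, where b = sum((xi-xbar)(yi-ybar)) / sum((xi-xbar)^2)
n = 3, xbar = 36/3 = 12, ybar = 28/3 ≈ 9.333333
Sxy = sum((xi-xbar)(yi-ybar)) = -11
Sxx = sum((xi-xbar)^2) = 114
b = Sxy / Sxx = -11/114 ≈ -0.096491
a = 9.333333 - (-0.096491) * 12 = 598/57 ≈ 10.491228

10.4912


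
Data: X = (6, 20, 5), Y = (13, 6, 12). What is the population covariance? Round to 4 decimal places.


Cov = (1/n)*sum((xi-xbar)(yi-ybar))
n = 3, xbar = 31/3 ≈ 10.333333, ybar = 31/3 ≈ 10.333333
sum((xi-xbar)(yi-ybar)) = -187/3 ≈ -62.333333
Cov = -62.333333 / 3 = -187/9 ≈ -20.777778

-20.7778


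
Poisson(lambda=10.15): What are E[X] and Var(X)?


E[X] = Var(X) = lambda = 10.15

10.15, 10.15


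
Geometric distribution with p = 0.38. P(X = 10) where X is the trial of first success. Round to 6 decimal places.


P = (1-p)^(k-1) * p
(1-p)^(k-1) = 0.62^9 ≈ 0.01353709
P = 0.01353709 * 0.38 ≈ 0.005144093

0.005144


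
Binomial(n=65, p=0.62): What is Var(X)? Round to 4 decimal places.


Var = n*p*(1-p) = 65 * 0.62 * 0.38 = 15.314

15.3140


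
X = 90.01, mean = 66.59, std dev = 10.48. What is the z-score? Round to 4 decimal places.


z = (X - mu) / sigma
X - mu = 90.01 - 66.59 = 23.42
z = 23.42 / 10.48 = 1171/524 ≈ 2.234733

2.2347


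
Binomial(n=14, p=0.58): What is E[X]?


E[X] = n*p = 14 * 0.58 = 8.12

8.12


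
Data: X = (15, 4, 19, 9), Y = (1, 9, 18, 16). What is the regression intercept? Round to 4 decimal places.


a = ybar - b*xbar, where b = sum((xi-xbar)(yi-ybar)) / sum((xi-xbar)^2)
n = 4, xbar = 47/4 = 11.75, ybar = 44/4 = 11
Sxy = sum((xi-xbar)(yi-ybar)) = 20
Sxx = sum((xi-xbar)^2) = 130.75
b = Sxy / Sxx = 80/523 ≈ 0.152964
a = 11 - 0.152964 * 11.75 = 4813/523 ≈ 9.202677

9.2027


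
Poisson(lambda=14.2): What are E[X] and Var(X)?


E[X] = Var(X) = lambda = 14.2

14.2, 14.2


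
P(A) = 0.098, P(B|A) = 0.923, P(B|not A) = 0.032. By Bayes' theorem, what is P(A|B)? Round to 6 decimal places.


P(A|B) = P(B|A)*P(A) / P(B), P(B) = P(B|A)*P(A) + P(B|not A)*P(not A)
P(B|A)*P(A) = 0.923 * 0.098 = 0.090454
P(B|not A)*P(not A) = 0.032 * 0.902 = 0.028864
P(B) = 0.090454 + 0.028864 = 0.119318
P(A|B) = 0.090454 / 0.119318 ≈ 0.75809182

0.758092


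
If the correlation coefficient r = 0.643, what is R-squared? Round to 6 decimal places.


R^2 = r^2 = (0.643)^2 = 0.413449

0.413449


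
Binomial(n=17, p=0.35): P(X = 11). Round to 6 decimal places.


P = C(n,k) * p^k * (1-p)^(n-k)
C(17,11) = 12376
p^k = 0.35^11 ≈ 0.000009654916
(1-p)^(n-k) = 0.65^6 ≈ 0.07541889
P = 12376 * 0.000009654916 * 0.07541889 ≈ 0.009012

0.009012


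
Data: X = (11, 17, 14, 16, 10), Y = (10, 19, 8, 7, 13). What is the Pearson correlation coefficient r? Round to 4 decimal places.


r = sum((xi-xbar)(yi-ybar)) / sqrt(sum((xi-xbar)^2) * sum((yi-ybar)^2))
n = 5, xbar = 68/5 = 13.6, ybar = 57/5 = 11.4
Sxy = sum((xi-xbar)(yi-ybar)) = 11.8
Sxx = sum((xi-xbar)^2) = 37.2
Syy = sum((yi-ybar)^2) = 93.2
sqrt(Sxx*Syy) ≈ 58.881576
r = Sxy / sqrt(Sxx*Syy) = 11.8 / 58.881576 ≈ 0.200402

0.2004


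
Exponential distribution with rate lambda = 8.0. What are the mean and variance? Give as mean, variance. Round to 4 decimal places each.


mean = 1/lam, var = 1/lam^2
mean = 1 / 8.0 = 0.125
lam^2 = 8.0^2 = 64
var = 1 / 64 = 0.015625

0.1250, 0.0156


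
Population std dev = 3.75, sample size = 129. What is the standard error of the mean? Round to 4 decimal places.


SE = sigma / sqrt(n)
sqrt(129) ≈ 11.357817
SE = 3.75 / 11.357817 ≈ 0.330169

0.3302


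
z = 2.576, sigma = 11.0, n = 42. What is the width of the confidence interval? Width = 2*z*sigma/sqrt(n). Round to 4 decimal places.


width = 2*z*sigma/sqrt(n)
2*z*sigma = 2 * 2.576 * 11.0 = 56.672
sqrt(42) ≈ 6.480741
width = 56.672 / 6.480741 ≈ 8.744679

8.7447


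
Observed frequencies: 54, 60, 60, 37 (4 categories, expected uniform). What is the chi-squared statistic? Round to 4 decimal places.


chi2 = sum((O-E)^2/E), E = total/4
total = 211, E = 211/4 = 52.75
(54 - 52.75)^2 / 52.75 = 1.5625 / 52.75 = 25/844 ≈ 0.029621
(60 - 52.75)^2 / 52.75 = 52.5625 / 52.75 = 841/844 ≈ 0.996445
(60 - 52.75)^2 / 52.75 = 52.5625 / 52.75 = 841/844 ≈ 0.996445
(37 - 52.75)^2 / 52.75 = 248.0625 / 52.75 = 3969/844 ≈ 4.702607
chi2 = 1419/211 ≈ 6.725118

6.7251


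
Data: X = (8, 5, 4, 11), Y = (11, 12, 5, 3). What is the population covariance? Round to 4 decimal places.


Cov = (1/n)*sum((xi-xbar)(yi-ybar))
n = 4, xbar = 28/4 = 7, ybar = 31/4 = 7.75
sum((xi-xbar)(yi-ybar)) = -16
Cov = -16 / 4 = -4

-4.0000


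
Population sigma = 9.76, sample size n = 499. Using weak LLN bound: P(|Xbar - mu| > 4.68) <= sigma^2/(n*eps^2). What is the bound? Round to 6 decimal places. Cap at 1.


bound = min(1, sigma^2/(n*eps^2))
sigma^2 = 9.76^2 = 95.2576
n*eps^2 = 499 * 4.68^2 = 499 * 21.9024 = 10929.2976
sigma^2/(n*eps^2) = 95.2576 / 10929.2976 ≈ 0.00871580

0.008716


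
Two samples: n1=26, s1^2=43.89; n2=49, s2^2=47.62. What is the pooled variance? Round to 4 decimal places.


sp^2 = ((n1-1)*s1^2 + (n2-1)*s2^2)/(n1+n2-2)
(n1-1)*s1^2 = 25 * 43.89 = 1097.25
(n2-1)*s2^2 = 48 * 47.62 = 2285.76
numerator = 1097.25 + 2285.76 = 3383.01
n1+n2-2 = 73
sp^2 = 3383.01 / 73 = 338301/7300 ≈ 46.342603

46.3426


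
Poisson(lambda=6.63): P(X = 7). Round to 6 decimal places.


P = e^(-lam) * lam^k / k!
e^(-6.63) ≈ 0.001320163
lam^k = 6.63^7 ≈ 563111.891751
k! = 7! = 5040
P = 0.001320163 * 563111.891751 / 5040 ≈ 0.147500

0.147500


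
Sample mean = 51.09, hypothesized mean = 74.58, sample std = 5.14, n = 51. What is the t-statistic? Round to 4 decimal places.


t = (xbar - mu0) / (s/sqrt(n))
xbar - mu0 = 51.09 - 74.58 = -23.49
sqrt(51) ≈ 7.14142843
s/sqrt(n) = 5.14 / 7.14142843 ≈ 0.71974396
t = -23.49 / 0.71974396 ≈ -32.636606

-32.6366


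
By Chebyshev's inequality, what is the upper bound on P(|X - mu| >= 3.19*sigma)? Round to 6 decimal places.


P <= 1/k^2
k^2 = 3.19^2 = 10.1761
1/k^2 = 1 / 10.1761 ≈ 0.09826947

0.098269


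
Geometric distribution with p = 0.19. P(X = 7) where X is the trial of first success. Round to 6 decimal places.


P = (1-p)^(k-1) * p
(1-p)^(k-1) = 0.81^6 ≈ 0.2824295
P = 0.2824295 * 0.19 ≈ 0.05366161

0.053662


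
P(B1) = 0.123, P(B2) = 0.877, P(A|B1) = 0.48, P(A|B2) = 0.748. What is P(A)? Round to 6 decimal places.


P(A) = P(A|B1)*P(B1) + P(A|B2)*P(B2)
P(A|B1)*P(B1) = 0.48 * 0.123 = 0.05904
P(A|B2)*P(B2) = 0.748 * 0.877 = 0.655996
P(A) = 0.05904 + 0.655996 = 0.715036

0.715036


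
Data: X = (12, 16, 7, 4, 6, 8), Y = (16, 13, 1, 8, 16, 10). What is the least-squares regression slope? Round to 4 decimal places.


b = sum((xi-xbar)(yi-ybar)) / sum((xi-xbar)^2)
n = 6, xbar = 53/6 ≈ 8.833333, ybar = 64/6 = 32/3 ≈ 10.666667
Sxy = sum((xi-xbar)(yi-ybar)) = 149/3 ≈ 49.666667
Sxx = sum((xi-xbar)^2) = 581/6 ≈ 96.833333
b = Sxy / Sxx = 298/581 ≈ 0.512909

0.5129


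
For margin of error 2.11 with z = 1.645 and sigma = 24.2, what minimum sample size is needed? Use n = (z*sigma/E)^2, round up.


z*sigma/E = 1.645 * 24.2 / 2.11 = 39809/2110 ≈ 18.866825
(z*sigma/E)^2 ≈ 355.957072
round up: n = 356

356


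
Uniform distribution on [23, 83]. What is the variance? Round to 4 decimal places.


Var = (b-a)^2 / 12
(b-a)^2 = (83 - 23)^2 = 3600
Var = 3600/12 = 300

300.0000


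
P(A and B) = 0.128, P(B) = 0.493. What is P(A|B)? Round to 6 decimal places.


P(A|B) = P(A and B) / P(B) = 0.128 / 0.493 = 128/493 ≈ 0.25963489

0.259635


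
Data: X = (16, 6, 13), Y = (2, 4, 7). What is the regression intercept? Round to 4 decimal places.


a = ybar - b*xbar, where b = sum((xi-xbar)(yi-ybar)) / sum((xi-xbar)^2)
n = 3, xbar = 35/3 ≈ 11.666667, ybar = 13/3 ≈ 4.333333
Sxy = sum((xi-xbar)(yi-ybar)) = -14/3 ≈ -4.666667
Sxx = sum((xi-xbar)^2) = 158/3 ≈ 52.666667
b = Sxy / Sxx = -7/79 ≈ -0.088608
a = 4.333333 - (-0.088608) * 11.666667 = 424/79 ≈ 5.367089

5.3671


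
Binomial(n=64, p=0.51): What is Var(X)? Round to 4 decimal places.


Var = n*p*(1-p) = 64 * 0.51 * 0.49 = 15.9936

15.9936


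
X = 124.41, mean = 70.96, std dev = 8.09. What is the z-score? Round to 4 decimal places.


z = (X - mu) / sigma
X - mu = 124.41 - 70.96 = 53.45
z = 53.45 / 8.09 = 5345/809 ≈ 6.606922

6.6069


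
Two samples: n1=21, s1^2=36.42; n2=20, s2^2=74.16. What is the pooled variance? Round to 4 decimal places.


sp^2 = ((n1-1)*s1^2 + (n2-1)*s2^2)/(n1+n2-2)
(n1-1)*s1^2 = 20 * 36.42 = 728.4
(n2-1)*s2^2 = 19 * 74.16 = 1409.04
numerator = 728.4 + 1409.04 = 2137.44
n1+n2-2 = 39
sp^2 = 2137.44 / 39 = 17812/325 ≈ 54.806154

54.8062


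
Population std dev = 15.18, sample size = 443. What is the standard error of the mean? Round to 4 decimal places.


SE = sigma / sqrt(n)
sqrt(443) ≈ 21.047565
SE = 15.18 / 21.047565 ≈ 0.721224

0.7212


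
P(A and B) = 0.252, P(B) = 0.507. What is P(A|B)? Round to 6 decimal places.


P(A|B) = P(A and B) / P(B) = 0.252 / 0.507 = 84/169 ≈ 0.49704142

0.497041


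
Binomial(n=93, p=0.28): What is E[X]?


E[X] = n*p = 93 * 0.28 = 26.04

26.04


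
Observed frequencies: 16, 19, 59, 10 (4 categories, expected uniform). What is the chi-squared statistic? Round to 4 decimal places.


chi2 = sum((O-E)^2/E), E = total/4
total = 104, E = 104/4 = 26
(16 - 26)^2 / 26 = 100 / 26 = 50/13 ≈ 3.846154
(19 - 26)^2 / 26 = 49 / 26 = 49/26 ≈ 1.884615
(59 - 26)^2 / 26 = 1089 / 26 = 1089/26 ≈ 41.884615
(10 - 26)^2 / 26 = 256 / 26 = 128/13 ≈ 9.846154
chi2 = 747/13 ≈ 57.461538

57.4615


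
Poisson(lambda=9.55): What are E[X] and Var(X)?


E[X] = Var(X) = lambda = 9.55

9.55, 9.55


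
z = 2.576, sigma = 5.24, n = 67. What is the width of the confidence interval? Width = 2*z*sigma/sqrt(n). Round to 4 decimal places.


width = 2*z*sigma/sqrt(n)
2*z*sigma = 2 * 2.576 * 5.24 = 26.99648
sqrt(67) ≈ 8.185353
width = 26.99648 / 8.185353 ≈ 3.298145

3.2981


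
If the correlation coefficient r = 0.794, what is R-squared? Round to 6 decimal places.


R^2 = r^2 = (0.794)^2 = 0.630436

0.630436


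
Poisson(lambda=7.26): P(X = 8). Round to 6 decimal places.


P = e^(-lam) * lam^k / k!
e^(-7.26) ≈ 0.0007031080
lam^k = 7.26^8 ≈ 7717790.147453
k! = 8! = 40320
P = 0.0007031080 * 7717790.147453 / 40320 ≈ 0.134584

0.134584


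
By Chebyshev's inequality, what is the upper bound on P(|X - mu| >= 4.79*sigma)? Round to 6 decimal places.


P <= 1/k^2
k^2 = 4.79^2 = 22.9441
1/k^2 = 1 / 22.9441 ≈ 0.04358419

0.043584


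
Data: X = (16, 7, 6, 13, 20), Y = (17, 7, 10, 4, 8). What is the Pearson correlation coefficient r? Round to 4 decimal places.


r = sum((xi-xbar)(yi-ybar)) / sqrt(sum((xi-xbar)^2) * sum((yi-ybar)^2))
n = 5, xbar = 62/5 = 12.4, ybar = 46/5 = 9.2
Sxy = sum((xi-xbar)(yi-ybar)) = 22.6
Sxx = sum((xi-xbar)^2) = 141.2
Syy = sum((yi-ybar)^2) = 94.8
sqrt(Sxx*Syy) ≈ 115.696845
r = Sxy / sqrt(Sxx*Syy) = 22.6 / 115.696845 ≈ 0.195338

0.1953


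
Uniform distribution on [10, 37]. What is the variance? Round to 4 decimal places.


Var = (b-a)^2 / 12
(b-a)^2 = (37 - 10)^2 = 729
Var = 729/12 = 60.75

60.7500


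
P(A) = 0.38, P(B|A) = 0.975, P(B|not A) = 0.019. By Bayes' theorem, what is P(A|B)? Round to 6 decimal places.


P(A|B) = P(B|A)*P(A) / P(B), P(B) = P(B|A)*P(A) + P(B|not A)*P(not A)
P(B|A)*P(A) = 0.975 * 0.38 = 0.3705
P(B|not A)*P(not A) = 0.019 * 0.62 = 0.01178
P(B) = 0.3705 + 0.01178 = 0.38228
P(A|B) = 0.3705 / 0.38228 = 975/1006 ≈ 0.96918489

0.969185


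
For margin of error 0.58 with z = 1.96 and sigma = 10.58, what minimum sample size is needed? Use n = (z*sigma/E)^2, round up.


z*sigma/E = 1.96 * 10.58 / 0.58 = 25921/725 ≈ 35.753103
(z*sigma/E)^2 ≈ 1278.284406
round up: n = 1279

1279


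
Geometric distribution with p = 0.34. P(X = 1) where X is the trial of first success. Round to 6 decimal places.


P = (1-p)^(k-1) * p
(1-p)^(k-1) = 0.66^0 = 1
P = 1 * 0.34 = 0.34

0.340000


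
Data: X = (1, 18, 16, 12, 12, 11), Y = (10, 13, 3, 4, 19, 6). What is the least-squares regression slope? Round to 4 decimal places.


b = sum((xi-xbar)(yi-ybar)) / sum((xi-xbar)^2)
n = 6, xbar = 70/6 = 35/3 ≈ 11.666667, ybar = 55/6 ≈ 9.166667
Sxy = sum((xi-xbar)(yi-ybar)) = -23/3 ≈ -7.666667
Sxx = sum((xi-xbar)^2) = 520/3 ≈ 173.333333
b = Sxy / Sxx = -23/520 ≈ -0.044231

-0.0442


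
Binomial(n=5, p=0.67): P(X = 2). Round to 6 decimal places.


P = C(n,k) * p^k * (1-p)^(n-k)
C(5,2) = 10
p^k = 0.67^2 = 0.4489
(1-p)^(n-k) = 0.33^3 = 0.035937
P = 10 * 0.4489 * 0.035937 ≈ 0.161321

0.161321


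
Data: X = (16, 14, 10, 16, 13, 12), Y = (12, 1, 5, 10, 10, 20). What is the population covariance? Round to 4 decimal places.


Cov = (1/n)*sum((xi-xbar)(yi-ybar))
n = 6, xbar = 81/6 = 13.5, ybar = 58/6 = 29/3 ≈ 9.666667
sum((xi-xbar)(yi-ybar)) = 3
Cov = 3 / 6 = 0.5

0.5000


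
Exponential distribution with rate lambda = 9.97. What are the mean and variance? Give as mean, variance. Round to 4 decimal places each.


mean = 1/lam, var = 1/lam^2
mean = 1 / 9.97 = 100/997 ≈ 0.100301
lam^2 = 9.97^2 = 99.4009
var = 1 / 99.4009 ≈ 0.010060

0.1003, 0.0101


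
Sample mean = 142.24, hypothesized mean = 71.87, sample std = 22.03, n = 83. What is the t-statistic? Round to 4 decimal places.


t = (xbar - mu0) / (s/sqrt(n))
xbar - mu0 = 142.24 - 71.87 = 70.37
sqrt(83) ≈ 9.11043358
s/sqrt(n) = 22.03 / 9.11043358 ≈ 2.41810665
t = 70.37 / 2.41810665 ≈ 29.101281

29.1013


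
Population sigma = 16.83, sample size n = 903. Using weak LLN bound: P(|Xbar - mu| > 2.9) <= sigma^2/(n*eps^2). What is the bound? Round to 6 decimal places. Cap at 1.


bound = min(1, sigma^2/(n*eps^2))
sigma^2 = 16.83^2 = 283.2489
n*eps^2 = 903 * 2.9^2 = 903 * 8.41 = 7594.23
sigma^2/(n*eps^2) = 283.2489 / 7594.23 ≈ 0.03729791

0.037298


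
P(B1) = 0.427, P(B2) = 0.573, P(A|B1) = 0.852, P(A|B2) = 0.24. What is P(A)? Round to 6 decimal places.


P(A) = P(A|B1)*P(B1) + P(A|B2)*P(B2)
P(A|B1)*P(B1) = 0.852 * 0.427 = 0.363804
P(A|B2)*P(B2) = 0.24 * 0.573 = 0.13752
P(A) = 0.363804 + 0.13752 = 0.501324

0.501324


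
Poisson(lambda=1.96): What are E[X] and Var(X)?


E[X] = Var(X) = lambda = 1.96

1.96, 1.96


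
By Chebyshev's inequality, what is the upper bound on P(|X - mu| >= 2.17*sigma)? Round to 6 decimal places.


P <= 1/k^2
k^2 = 2.17^2 = 4.7089
1/k^2 = 1 / 4.7089 ≈ 0.21236382

0.212364


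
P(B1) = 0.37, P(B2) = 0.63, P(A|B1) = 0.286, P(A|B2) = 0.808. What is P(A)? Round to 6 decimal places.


P(A) = P(A|B1)*P(B1) + P(A|B2)*P(B2)
P(A|B1)*P(B1) = 0.286 * 0.37 = 0.10582
P(A|B2)*P(B2) = 0.808 * 0.63 = 0.50904
P(A) = 0.10582 + 0.50904 = 0.61486

0.614860


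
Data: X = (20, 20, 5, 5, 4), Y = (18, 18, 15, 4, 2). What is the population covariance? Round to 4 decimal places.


Cov = (1/n)*sum((xi-xbar)(yi-ybar))
n = 5, xbar = 54/5 = 10.8, ybar = 57/5 = 11.4
sum((xi-xbar)(yi-ybar)) = 207.4
Cov = 207.4 / 5 = 41.48

41.4800


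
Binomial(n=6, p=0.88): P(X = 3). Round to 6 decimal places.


P = C(n,k) * p^k * (1-p)^(n-k)
C(6,3) = 20
p^k = 0.88^3 = 0.681472
(1-p)^(n-k) = 0.12^3 = 0.001728
P = 20 * 0.681472 * 0.001728 ≈ 0.023552

0.023552


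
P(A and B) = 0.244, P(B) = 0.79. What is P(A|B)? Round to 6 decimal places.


P(A|B) = P(A and B) / P(B) = 0.244 / 0.79 = 122/395 ≈ 0.30886076

0.308861


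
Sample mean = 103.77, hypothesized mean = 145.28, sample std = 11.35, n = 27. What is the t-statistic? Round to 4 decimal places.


t = (xbar - mu0) / (s/sqrt(n))
xbar - mu0 = 103.77 - 145.28 = -41.51
sqrt(27) ≈ 5.19615242
s/sqrt(n) = 11.35 / 5.19615242 ≈ 2.18430852
t = -41.51 / 2.18430852 ≈ -19.003726

-19.0037


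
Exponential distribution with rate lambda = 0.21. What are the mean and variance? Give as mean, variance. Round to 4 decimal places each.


mean = 1/lam, var = 1/lam^2
mean = 1 / 0.21 = 100/21 ≈ 4.761905
lam^2 = 0.21^2 = 0.0441
var = 1 / 0.0441 = 10000/441 ≈ 22.675737

4.7619, 22.6757


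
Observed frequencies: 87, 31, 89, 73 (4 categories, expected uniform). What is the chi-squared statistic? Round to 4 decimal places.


chi2 = sum((O-E)^2/E), E = total/4
total = 280, E = 280/4 = 70
(87 - 70)^2 / 70 = 289 / 70 = 289/70 ≈ 4.128571
(31 - 70)^2 / 70 = 1521 / 70 = 1521/70 ≈ 21.728571
(89 - 70)^2 / 70 = 361 / 70 = 361/70 ≈ 5.157143
(73 - 70)^2 / 70 = 9 / 70 = 9/70 ≈ 0.128571
chi2 = 218/7 ≈ 31.142857

31.1429


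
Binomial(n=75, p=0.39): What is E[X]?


E[X] = n*p = 75 * 0.39 = 29.25

29.25


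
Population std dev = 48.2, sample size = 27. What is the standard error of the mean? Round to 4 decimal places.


SE = sigma / sqrt(n)
sqrt(27) ≈ 5.196152
SE = 48.2 / 5.196152 ≈ 9.276094

9.2761


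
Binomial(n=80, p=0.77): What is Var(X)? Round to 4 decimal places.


Var = n*p*(1-p) = 80 * 0.77 * 0.23 = 14.168

14.1680


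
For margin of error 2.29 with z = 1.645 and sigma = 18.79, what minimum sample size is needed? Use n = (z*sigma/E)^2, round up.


z*sigma/E = 1.645 * 18.79 / 2.29 ≈ 13.497620
(z*sigma/E)^2 ≈ 182.185748
round up: n = 183

183


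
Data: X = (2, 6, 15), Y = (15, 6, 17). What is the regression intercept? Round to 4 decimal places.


a = ybar - b*xbar, where b = sum((xi-xbar)(yi-ybar)) / sum((xi-xbar)^2)
n = 3, xbar = 23/3 ≈ 7.666667, ybar = 38/3 ≈ 12.666667
Sxy = sum((xi-xbar)(yi-ybar)) = 89/3 ≈ 29.666667
Sxx = sum((xi-xbar)^2) = 266/3 ≈ 88.666667
b = Sxy / Sxx = 89/266 ≈ 0.334586
a = 12.666667 - 0.334586 * 7.666667 = 2687/266 ≈ 10.101504

10.1015


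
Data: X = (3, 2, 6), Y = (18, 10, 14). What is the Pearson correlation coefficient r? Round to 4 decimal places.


r = sum((xi-xbar)(yi-ybar)) / sqrt(sum((xi-xbar)^2) * sum((yi-ybar)^2))
n = 3, xbar = 11/3 ≈ 3.666667, ybar = 42/3 = 14
Sxy = sum((xi-xbar)(yi-ybar)) = 4
Sxx = sum((xi-xbar)^2) = 26/3 ≈ 8.666667
Syy = sum((yi-ybar)^2) = 32
sqrt(Sxx*Syy) ≈ 16.653328
r = Sxy / sqrt(Sxx*Syy) = 4 / 16.653328 ≈ 0.240192

0.2402


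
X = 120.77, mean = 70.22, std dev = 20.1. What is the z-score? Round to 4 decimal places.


z = (X - mu) / sigma
X - mu = 120.77 - 70.22 = 50.55
z = 50.55 / 20.1 = 337/134 ≈ 2.514925

2.5149


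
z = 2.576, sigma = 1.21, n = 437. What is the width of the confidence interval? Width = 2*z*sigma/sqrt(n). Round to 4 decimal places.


width = 2*z*sigma/sqrt(n)
2*z*sigma = 2 * 2.576 * 1.21 = 6.23392
sqrt(437) ≈ 20.904545
width = 6.23392 / 20.904545 ≈ 0.298209

0.2982


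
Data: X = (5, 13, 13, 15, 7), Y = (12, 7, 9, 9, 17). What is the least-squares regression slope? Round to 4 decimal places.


b = sum((xi-xbar)(yi-ybar)) / sum((xi-xbar)^2)
n = 5, xbar = 53/5 = 10.6, ybar = 54/5 = 10.8
Sxy = sum((xi-xbar)(yi-ybar)) = -50.4
Sxx = sum((xi-xbar)^2) = 75.2
b = Sxy / Sxx = -63/94 ≈ -0.670213

-0.6702
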